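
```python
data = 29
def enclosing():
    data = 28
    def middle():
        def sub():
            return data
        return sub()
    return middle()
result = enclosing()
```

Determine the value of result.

Step 1: enclosing() defines data = 28. middle() and sub() have no local data.
Step 2: sub() checks local (none), enclosing middle() (none), enclosing enclosing() and finds data = 28.
Step 3: result = 28

The answer is 28.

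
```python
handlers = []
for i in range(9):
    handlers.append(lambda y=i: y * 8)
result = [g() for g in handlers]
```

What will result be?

Step 1: Default arg y=i captures i at each iteration.
Step 2: handlers[k] has y defaulting to k, returns k * 8.
Step 3: result = [0, 8, 16, 24, 32, 40, 48, 56, 64]

The answer is [0, 8, 16, 24, 32, 40, 48, 56, 64].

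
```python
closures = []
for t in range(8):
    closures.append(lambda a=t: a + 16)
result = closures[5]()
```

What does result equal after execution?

Step 1: Default argument a=t captures t's value at definition time.
Step 2: closures[5] was defined when t = 5, so a defaults to 5.
Step 3: result = 5 + 16 = 21 (default arg fixes the late binding issue)

The answer is 21.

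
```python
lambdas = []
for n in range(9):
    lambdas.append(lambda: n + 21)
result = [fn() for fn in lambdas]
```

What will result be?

Step 1: All lambdas capture n by reference. After the loop, n = 8.
Step 2: Each call returns 8 + 21 = 29.
Step 3: result = [29, 29, 29, 29, 29, 29, 29, 29, 29]

The answer is [29, 29, 29, 29, 29, 29, 29, 29, 29].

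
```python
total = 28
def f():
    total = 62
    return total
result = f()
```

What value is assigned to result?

Step 1: Global total = 28.
Step 2: f() creates local total = 62, shadowing the global.
Step 3: Returns local total = 62. result = 62

The answer is 62.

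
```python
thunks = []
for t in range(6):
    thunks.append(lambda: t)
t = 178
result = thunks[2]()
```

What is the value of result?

Step 1: Lambdas capture the variable t by reference, not by value.
Step 2: After the loop, t is reassigned to 178.
Step 3: thunks[2]() looks up the current t = 178. result = 178

The answer is 178.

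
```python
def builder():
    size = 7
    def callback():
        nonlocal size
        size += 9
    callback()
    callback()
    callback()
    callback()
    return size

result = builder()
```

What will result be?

Step 1: size starts at 7.
Step 2: callback() is called 4 times, each adding 9.
Step 3: size = 7 + 9 * 4 = 43

The answer is 43.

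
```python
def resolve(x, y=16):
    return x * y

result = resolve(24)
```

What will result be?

Step 1: resolve(24) uses default y = 16.
Step 2: Returns 24 * 16 = 384.
Step 3: result = 384

The answer is 384.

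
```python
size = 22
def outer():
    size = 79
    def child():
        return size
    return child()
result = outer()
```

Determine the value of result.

Step 1: size = 22 globally, but outer() defines size = 79 locally.
Step 2: child() looks up size. Not in local scope, so checks enclosing scope (outer) and finds size = 79.
Step 3: result = 79

The answer is 79.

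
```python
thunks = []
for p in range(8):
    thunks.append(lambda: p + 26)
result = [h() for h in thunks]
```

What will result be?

Step 1: All lambdas capture p by reference. After the loop, p = 7.
Step 2: Each call returns 7 + 26 = 33.
Step 3: result = [33, 33, 33, 33, 33, 33, 33, 33]

The answer is [33, 33, 33, 33, 33, 33, 33, 33].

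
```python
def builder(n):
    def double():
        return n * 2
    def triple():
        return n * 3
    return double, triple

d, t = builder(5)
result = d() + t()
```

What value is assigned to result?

Step 1: Both closures capture the same n = 5.
Step 2: d() = 5 * 2 = 10, t() = 5 * 3 = 15.
Step 3: result = 10 + 15 = 25

The answer is 25.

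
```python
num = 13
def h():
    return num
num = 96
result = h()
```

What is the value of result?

Step 1: num is first set to 13, then reassigned to 96.
Step 2: h() is called after the reassignment, so it looks up the current global num = 96.
Step 3: result = 96

The answer is 96.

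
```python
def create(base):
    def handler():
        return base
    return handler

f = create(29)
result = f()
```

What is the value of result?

Step 1: create(29) creates closure capturing base = 29.
Step 2: f() returns the captured base = 29.
Step 3: result = 29

The answer is 29.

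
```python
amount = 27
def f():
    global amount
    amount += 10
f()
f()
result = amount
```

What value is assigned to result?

Step 1: amount = 27.
Step 2: First f(): amount = 27 + 10 = 37.
Step 3: Second f(): amount = 37 + 10 = 47. result = 47

The answer is 47.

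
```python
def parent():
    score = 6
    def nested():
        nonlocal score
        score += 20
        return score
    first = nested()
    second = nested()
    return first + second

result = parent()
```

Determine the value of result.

Step 1: score starts at 6.
Step 2: First call: score = 6 + 20 = 26, returns 26.
Step 3: Second call: score = 26 + 20 = 46, returns 46.
Step 4: result = 26 + 46 = 72

The answer is 72.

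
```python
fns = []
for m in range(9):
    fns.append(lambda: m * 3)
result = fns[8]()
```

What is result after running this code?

Step 1: All lambdas reference the same variable m (late binding).
Step 2: After the loop, m = 8. Every lambda returns m * 3.
Step 3: fns[8]() = 8 * 3 = 24

The answer is 24.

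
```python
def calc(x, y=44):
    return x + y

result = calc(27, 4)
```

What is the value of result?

Step 1: calc(27, 4) overrides default y with 4.
Step 2: Returns 27 + 4 = 31.
Step 3: result = 31

The answer is 31.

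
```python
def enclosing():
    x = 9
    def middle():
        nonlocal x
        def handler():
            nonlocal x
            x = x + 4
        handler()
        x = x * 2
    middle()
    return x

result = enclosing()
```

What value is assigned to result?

Step 1: x = 9.
Step 2: handler() adds 4: x = 9 + 4 = 13.
Step 3: middle() doubles: x = 13 * 2 = 26.
Step 4: result = 26

The answer is 26.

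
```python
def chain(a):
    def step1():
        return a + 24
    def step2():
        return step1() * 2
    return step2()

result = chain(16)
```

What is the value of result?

Step 1: chain(16) captures a = 16.
Step 2: step2() calls step1() which returns 16 + 24 = 40.
Step 3: step2() returns 40 * 2 = 80

The answer is 80.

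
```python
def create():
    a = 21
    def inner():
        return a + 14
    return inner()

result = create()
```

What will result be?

Step 1: create() defines a = 21.
Step 2: inner() reads a = 21 from enclosing scope, returns 21 + 14 = 35.
Step 3: result = 35

The answer is 35.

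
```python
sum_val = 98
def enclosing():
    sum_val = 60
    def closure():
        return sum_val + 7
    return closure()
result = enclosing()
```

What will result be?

Step 1: enclosing() shadows global sum_val with sum_val = 60.
Step 2: closure() finds sum_val = 60 in enclosing scope, computes 60 + 7 = 67.
Step 3: result = 67

The answer is 67.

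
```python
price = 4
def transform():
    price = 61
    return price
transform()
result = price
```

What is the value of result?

Step 1: Global price = 4.
Step 2: transform() creates local price = 61 (shadow, not modification).
Step 3: After transform() returns, global price is unchanged. result = 4

The answer is 4.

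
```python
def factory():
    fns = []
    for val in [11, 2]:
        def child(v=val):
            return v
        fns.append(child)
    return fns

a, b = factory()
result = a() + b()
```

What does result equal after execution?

Step 1: Default argument v=val captures val at each iteration.
Step 2: a() returns 11 (captured at first iteration), b() returns 2 (captured at second).
Step 3: result = 11 + 2 = 13

The answer is 13.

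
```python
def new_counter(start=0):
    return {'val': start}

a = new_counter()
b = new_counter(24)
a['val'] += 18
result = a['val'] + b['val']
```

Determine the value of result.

Step 1: new_counter() returns a new dict each call (immutable default 0).
Step 2: a = {'val': 0}, b = {'val': 24}.
Step 3: a['val'] += 18 = 18. result = 18 + 24 = 42

The answer is 42.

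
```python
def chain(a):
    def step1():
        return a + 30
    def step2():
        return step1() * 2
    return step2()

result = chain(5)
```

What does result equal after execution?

Step 1: chain(5) captures a = 5.
Step 2: step2() calls step1() which returns 5 + 30 = 35.
Step 3: step2() returns 35 * 2 = 70

The answer is 70.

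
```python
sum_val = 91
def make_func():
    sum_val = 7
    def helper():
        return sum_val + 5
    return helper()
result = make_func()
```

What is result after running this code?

Step 1: make_func() shadows global sum_val with sum_val = 7.
Step 2: helper() finds sum_val = 7 in enclosing scope, computes 7 + 5 = 12.
Step 3: result = 12

The answer is 12.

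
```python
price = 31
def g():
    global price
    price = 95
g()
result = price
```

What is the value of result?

Step 1: price = 31 globally.
Step 2: g() declares global price and sets it to 95.
Step 3: After g(), global price = 95. result = 95

The answer is 95.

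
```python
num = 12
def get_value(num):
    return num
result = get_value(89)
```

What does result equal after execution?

Step 1: Global num = 12.
Step 2: get_value(89) takes parameter num = 89, which shadows the global.
Step 3: result = 89

The answer is 89.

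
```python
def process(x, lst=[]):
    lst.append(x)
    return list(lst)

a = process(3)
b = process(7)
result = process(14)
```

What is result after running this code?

Step 1: Default list is shared. list() creates copies for return values.
Step 2: Internal list grows: [3] -> [3, 7] -> [3, 7, 14].
Step 3: result = [3, 7, 14]

The answer is [3, 7, 14].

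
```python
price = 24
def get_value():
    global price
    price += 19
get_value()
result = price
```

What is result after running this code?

Step 1: price = 24 globally.
Step 2: get_value() modifies global price: price += 19 = 43.
Step 3: result = 43

The answer is 43.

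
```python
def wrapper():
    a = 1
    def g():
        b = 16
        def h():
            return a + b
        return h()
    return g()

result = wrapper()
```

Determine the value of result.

Step 1: wrapper() defines a = 1. g() defines b = 16.
Step 2: h() accesses both from enclosing scopes: a = 1, b = 16.
Step 3: result = 1 + 16 = 17

The answer is 17.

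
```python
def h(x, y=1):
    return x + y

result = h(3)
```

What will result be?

Step 1: h(3) uses default y = 1.
Step 2: Returns 3 + 1 = 4.
Step 3: result = 4

The answer is 4.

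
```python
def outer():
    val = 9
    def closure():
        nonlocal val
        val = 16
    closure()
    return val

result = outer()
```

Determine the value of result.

Step 1: outer() sets val = 9.
Step 2: closure() uses nonlocal to reassign val = 16.
Step 3: result = 16

The answer is 16.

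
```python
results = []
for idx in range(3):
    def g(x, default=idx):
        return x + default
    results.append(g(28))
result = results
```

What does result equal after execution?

Step 1: Default argument default=idx is evaluated at function definition time.
Step 2: Each iteration creates g with default = current idx value.
Step 3: g(28) returns 28 + default. results = [28, 29, 30]

The answer is [28, 29, 30].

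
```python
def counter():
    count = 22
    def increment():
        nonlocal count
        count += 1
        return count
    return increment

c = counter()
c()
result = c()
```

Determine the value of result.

Step 1: counter() creates closure with count = 22.
Step 2: Each c() call increments count via nonlocal. After 2 calls: 22 + 2 = 24.
Step 3: result = 24

The answer is 24.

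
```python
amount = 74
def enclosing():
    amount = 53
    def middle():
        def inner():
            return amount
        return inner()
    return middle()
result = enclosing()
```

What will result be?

Step 1: enclosing() defines amount = 53. middle() and inner() have no local amount.
Step 2: inner() checks local (none), enclosing middle() (none), enclosing enclosing() and finds amount = 53.
Step 3: result = 53

The answer is 53.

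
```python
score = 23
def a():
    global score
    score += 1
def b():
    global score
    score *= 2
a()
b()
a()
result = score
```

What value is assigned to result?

Step 1: score = 23.
Step 2: a(): score = 23 + 1 = 24.
Step 3: b(): score = 24 * 2 = 48.
Step 4: a(): score = 48 + 1 = 49

The answer is 49.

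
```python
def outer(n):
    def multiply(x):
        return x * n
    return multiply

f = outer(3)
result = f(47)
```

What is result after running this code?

Step 1: outer(3) returns multiply closure with n = 3.
Step 2: f(47) computes 47 * 3 = 141.
Step 3: result = 141

The answer is 141.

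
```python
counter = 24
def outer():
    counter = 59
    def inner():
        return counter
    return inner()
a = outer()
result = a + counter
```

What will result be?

Step 1: outer() has local counter = 59. inner() reads from enclosing.
Step 2: outer() returns 59. Global counter = 24 unchanged.
Step 3: result = 59 + 24 = 83

The answer is 83.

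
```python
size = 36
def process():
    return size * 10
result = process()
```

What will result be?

Step 1: size = 36 is defined globally.
Step 2: process() looks up size from global scope = 36, then computes 36 * 10 = 360.
Step 3: result = 360

The answer is 360.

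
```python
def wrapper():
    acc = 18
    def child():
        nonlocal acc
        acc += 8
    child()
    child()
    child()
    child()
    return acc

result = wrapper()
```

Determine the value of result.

Step 1: acc starts at 18.
Step 2: child() is called 4 times, each adding 8.
Step 3: acc = 18 + 8 * 4 = 50

The answer is 50.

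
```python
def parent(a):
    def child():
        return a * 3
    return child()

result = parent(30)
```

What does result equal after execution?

Step 1: parent(30) binds parameter a = 30.
Step 2: child() accesses a = 30 from enclosing scope.
Step 3: result = 30 * 3 = 90

The answer is 90.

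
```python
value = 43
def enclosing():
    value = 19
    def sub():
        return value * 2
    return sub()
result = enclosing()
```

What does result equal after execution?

Step 1: enclosing() shadows global value with value = 19.
Step 2: sub() finds value = 19 in enclosing scope, computes 19 * 2 = 38.
Step 3: result = 38

The answer is 38.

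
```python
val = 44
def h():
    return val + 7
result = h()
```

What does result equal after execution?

Step 1: val = 44 is defined globally.
Step 2: h() looks up val from global scope = 44, then computes 44 + 7 = 51.
Step 3: result = 51

The answer is 51.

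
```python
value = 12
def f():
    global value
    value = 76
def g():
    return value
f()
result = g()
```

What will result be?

Step 1: value = 12.
Step 2: f() sets global value = 76.
Step 3: g() reads global value = 76. result = 76

The answer is 76.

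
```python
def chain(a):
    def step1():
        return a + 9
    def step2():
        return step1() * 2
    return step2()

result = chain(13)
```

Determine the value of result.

Step 1: chain(13) captures a = 13.
Step 2: step2() calls step1() which returns 13 + 9 = 22.
Step 3: step2() returns 22 * 2 = 44

The answer is 44.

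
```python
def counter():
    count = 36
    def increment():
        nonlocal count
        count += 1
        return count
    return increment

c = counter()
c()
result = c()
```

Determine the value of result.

Step 1: counter() creates closure with count = 36.
Step 2: Each c() call increments count via nonlocal. After 2 calls: 36 + 2 = 38.
Step 3: result = 38

The answer is 38.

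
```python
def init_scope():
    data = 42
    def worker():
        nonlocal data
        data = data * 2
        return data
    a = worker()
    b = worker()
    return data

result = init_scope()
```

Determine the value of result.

Step 1: data starts at 42.
Step 2: First worker(): data = 42 * 2 = 84.
Step 3: Second worker(): data = 84 * 2 = 168.
Step 4: result = 168

The answer is 168.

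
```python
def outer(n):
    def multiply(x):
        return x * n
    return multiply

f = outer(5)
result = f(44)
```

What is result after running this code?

Step 1: outer(5) returns multiply closure with n = 5.
Step 2: f(44) computes 44 * 5 = 220.
Step 3: result = 220

The answer is 220.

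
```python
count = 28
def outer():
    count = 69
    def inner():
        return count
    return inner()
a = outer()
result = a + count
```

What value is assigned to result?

Step 1: outer() has local count = 69. inner() reads from enclosing.
Step 2: outer() returns 69. Global count = 28 unchanged.
Step 3: result = 69 + 28 = 97

The answer is 97.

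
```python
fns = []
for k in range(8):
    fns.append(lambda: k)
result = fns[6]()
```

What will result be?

Step 1: The loop creates 8 lambdas, all referencing the same variable k.
Step 2: After the loop, k = 7 (final value).
Step 3: fns[6]() looks up k at call time and finds 7. This is the late binding gotcha. result = 7

The answer is 7.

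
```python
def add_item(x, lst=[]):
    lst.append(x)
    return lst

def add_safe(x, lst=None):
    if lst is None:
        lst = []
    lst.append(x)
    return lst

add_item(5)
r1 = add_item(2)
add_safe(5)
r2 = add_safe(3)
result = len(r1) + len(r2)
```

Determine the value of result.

Step 1: add_item shares mutable default: after 2 calls, lst = [5, 2], len = 2.
Step 2: add_safe creates fresh list each time: r2 = [3], len = 1.
Step 3: result = 2 + 1 = 3

The answer is 3.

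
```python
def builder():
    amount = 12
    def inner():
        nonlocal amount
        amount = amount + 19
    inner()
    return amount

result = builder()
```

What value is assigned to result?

Step 1: builder() sets amount = 12.
Step 2: inner() uses nonlocal to modify amount in builder's scope: amount = 12 + 19 = 31.
Step 3: builder() returns the modified amount = 31

The answer is 31.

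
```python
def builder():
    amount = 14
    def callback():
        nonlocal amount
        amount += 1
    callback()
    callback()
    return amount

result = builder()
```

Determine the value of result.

Step 1: amount starts at 14.
Step 2: callback() is called 2 times, each adding 1.
Step 3: amount = 14 + 1 * 2 = 16

The answer is 16.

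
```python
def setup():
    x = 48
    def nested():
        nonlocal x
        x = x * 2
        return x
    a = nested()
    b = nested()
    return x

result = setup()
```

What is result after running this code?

Step 1: x starts at 48.
Step 2: First nested(): x = 48 * 2 = 96.
Step 3: Second nested(): x = 96 * 2 = 192.
Step 4: result = 192

The answer is 192.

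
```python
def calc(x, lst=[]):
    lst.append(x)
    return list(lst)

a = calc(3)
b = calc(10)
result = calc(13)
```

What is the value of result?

Step 1: Default list is shared. list() creates copies for return values.
Step 2: Internal list grows: [3] -> [3, 10] -> [3, 10, 13].
Step 3: result = [3, 10, 13]

The answer is [3, 10, 13].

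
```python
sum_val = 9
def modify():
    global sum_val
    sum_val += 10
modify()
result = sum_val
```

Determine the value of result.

Step 1: sum_val = 9 globally.
Step 2: modify() modifies global sum_val: sum_val += 10 = 19.
Step 3: result = 19

The answer is 19.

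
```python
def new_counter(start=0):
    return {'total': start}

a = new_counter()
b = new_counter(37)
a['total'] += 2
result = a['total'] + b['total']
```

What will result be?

Step 1: new_counter() returns a new dict each call (immutable default 0).
Step 2: a = {'total': 0}, b = {'total': 37}.
Step 3: a['total'] += 2 = 2. result = 2 + 37 = 39

The answer is 39.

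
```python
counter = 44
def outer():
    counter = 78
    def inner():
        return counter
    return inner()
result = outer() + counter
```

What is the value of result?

Step 1: Global counter = 44. outer() shadows with counter = 78.
Step 2: inner() returns enclosing counter = 78. outer() = 78.
Step 3: result = 78 + global counter (44) = 122

The answer is 122.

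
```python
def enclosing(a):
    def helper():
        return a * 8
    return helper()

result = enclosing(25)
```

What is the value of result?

Step 1: enclosing(25) binds parameter a = 25.
Step 2: helper() accesses a = 25 from enclosing scope.
Step 3: result = 25 * 8 = 200

The answer is 200.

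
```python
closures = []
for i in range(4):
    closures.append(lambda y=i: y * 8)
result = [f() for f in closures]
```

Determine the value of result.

Step 1: Default arg y=i captures i at each iteration.
Step 2: closures[k] has y defaulting to k, returns k * 8.
Step 3: result = [0, 8, 16, 24]

The answer is [0, 8, 16, 24].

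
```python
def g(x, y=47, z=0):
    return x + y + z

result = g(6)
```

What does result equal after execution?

Step 1: g(6) uses defaults y = 47, z = 0.
Step 2: Returns 6 + 47 + 0 = 53.
Step 3: result = 53

The answer is 53.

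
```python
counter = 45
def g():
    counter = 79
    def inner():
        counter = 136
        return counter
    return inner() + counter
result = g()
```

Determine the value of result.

Step 1: g() has local counter = 79. inner() has local counter = 136.
Step 2: inner() returns its local counter = 136.
Step 3: g() returns 136 + its own counter (79) = 215

The answer is 215.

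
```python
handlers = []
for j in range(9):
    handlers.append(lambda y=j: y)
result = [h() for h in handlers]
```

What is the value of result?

Step 1: Default arg y=j captures j at each iteration.
Step 2: Each lambda has its own default: 0, 1, ..., 8.
Step 3: result = [0, 1, 2, 3, 4, 5, 6, 7, 8]

The answer is [0, 1, 2, 3, 4, 5, 6, 7, 8].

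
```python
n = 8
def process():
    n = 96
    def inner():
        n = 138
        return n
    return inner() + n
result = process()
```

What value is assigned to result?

Step 1: process() has local n = 96. inner() has local n = 138.
Step 2: inner() returns its local n = 138.
Step 3: process() returns 138 + its own n (96) = 234

The answer is 234.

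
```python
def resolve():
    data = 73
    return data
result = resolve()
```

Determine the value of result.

Step 1: resolve() defines data = 73 in its local scope.
Step 2: return data finds the local variable data = 73.
Step 3: result = 73

The answer is 73.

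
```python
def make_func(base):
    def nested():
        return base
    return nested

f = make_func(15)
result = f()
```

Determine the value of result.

Step 1: make_func(15) creates closure capturing base = 15.
Step 2: f() returns the captured base = 15.
Step 3: result = 15

The answer is 15.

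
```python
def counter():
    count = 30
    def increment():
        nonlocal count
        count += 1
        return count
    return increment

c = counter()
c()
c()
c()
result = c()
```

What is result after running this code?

Step 1: counter() creates closure with count = 30.
Step 2: Each c() call increments count via nonlocal. After 4 calls: 30 + 4 = 34.
Step 3: result = 34

The answer is 34.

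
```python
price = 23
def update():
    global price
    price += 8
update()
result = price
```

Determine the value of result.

Step 1: price = 23 globally.
Step 2: update() modifies global price: price += 8 = 31.
Step 3: result = 31

The answer is 31.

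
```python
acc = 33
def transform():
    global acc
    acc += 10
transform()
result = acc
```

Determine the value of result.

Step 1: acc = 33 globally.
Step 2: transform() modifies global acc: acc += 10 = 43.
Step 3: result = 43

The answer is 43.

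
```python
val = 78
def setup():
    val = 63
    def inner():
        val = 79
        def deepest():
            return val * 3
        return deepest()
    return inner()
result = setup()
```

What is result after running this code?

Step 1: deepest() looks up val through LEGB: not local, finds val = 79 in enclosing inner().
Step 2: Returns 79 * 3 = 237.
Step 3: result = 237

The answer is 237.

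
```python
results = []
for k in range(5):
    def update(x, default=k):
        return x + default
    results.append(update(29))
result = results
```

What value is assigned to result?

Step 1: Default argument default=k is evaluated at function definition time.
Step 2: Each iteration creates update with default = current k value.
Step 3: update(29) returns 29 + default. results = [29, 30, 31, 32, 33]

The answer is [29, 30, 31, 32, 33].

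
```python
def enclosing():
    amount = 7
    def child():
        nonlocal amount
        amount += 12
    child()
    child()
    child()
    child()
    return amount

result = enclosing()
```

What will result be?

Step 1: amount starts at 7.
Step 2: child() is called 4 times, each adding 12.
Step 3: amount = 7 + 12 * 4 = 55

The answer is 55.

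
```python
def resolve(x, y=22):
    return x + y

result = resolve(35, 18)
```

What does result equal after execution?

Step 1: resolve(35, 18) overrides default y with 18.
Step 2: Returns 35 + 18 = 53.
Step 3: result = 53

The answer is 53.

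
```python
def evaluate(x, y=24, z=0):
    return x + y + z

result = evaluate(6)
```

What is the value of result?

Step 1: evaluate(6) uses defaults y = 24, z = 0.
Step 2: Returns 6 + 24 + 0 = 30.
Step 3: result = 30

The answer is 30.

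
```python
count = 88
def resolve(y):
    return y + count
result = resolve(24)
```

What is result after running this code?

Step 1: count = 88 is defined globally.
Step 2: resolve(24) uses parameter y = 24 and looks up count from global scope = 88.
Step 3: result = 24 + 88 = 112

The answer is 112.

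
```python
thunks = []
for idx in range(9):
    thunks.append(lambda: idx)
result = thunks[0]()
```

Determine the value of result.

Step 1: The loop creates 9 lambdas, all referencing the same variable idx.
Step 2: After the loop, idx = 8 (final value).
Step 3: thunks[0]() looks up idx at call time and finds 8. This is the late binding gotcha. result = 8

The answer is 8.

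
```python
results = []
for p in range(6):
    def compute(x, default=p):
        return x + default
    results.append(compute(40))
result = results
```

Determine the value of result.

Step 1: Default argument default=p is evaluated at function definition time.
Step 2: Each iteration creates compute with default = current p value.
Step 3: compute(40) returns 40 + default. results = [40, 41, 42, 43, 44, 45]

The answer is [40, 41, 42, 43, 44, 45].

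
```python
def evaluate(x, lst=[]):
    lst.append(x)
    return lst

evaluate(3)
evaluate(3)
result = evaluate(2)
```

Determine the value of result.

Step 1: Mutable default argument gotcha! The list [] is created once.
Step 2: Each call appends to the SAME list: [3], [3, 3], [3, 3, 2].
Step 3: result = [3, 3, 2]

The answer is [3, 3, 2].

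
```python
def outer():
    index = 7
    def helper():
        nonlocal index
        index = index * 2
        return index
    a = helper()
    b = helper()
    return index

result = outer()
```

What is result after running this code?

Step 1: index starts at 7.
Step 2: First helper(): index = 7 * 2 = 14.
Step 3: Second helper(): index = 14 * 2 = 28.
Step 4: result = 28

The answer is 28.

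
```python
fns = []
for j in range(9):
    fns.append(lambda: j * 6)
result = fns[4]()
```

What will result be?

Step 1: All lambdas reference the same variable j (late binding).
Step 2: After the loop, j = 8. Every lambda returns j * 6.
Step 3: fns[4]() = 8 * 6 = 48

The answer is 48.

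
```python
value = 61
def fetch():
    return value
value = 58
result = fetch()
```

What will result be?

Step 1: value is first set to 61, then reassigned to 58.
Step 2: fetch() is called after the reassignment, so it looks up the current global value = 58.
Step 3: result = 58

The answer is 58.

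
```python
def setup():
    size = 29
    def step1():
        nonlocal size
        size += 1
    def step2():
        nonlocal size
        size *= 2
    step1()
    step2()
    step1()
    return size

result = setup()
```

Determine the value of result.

Step 1: size = 29.
Step 2: step1(): size = 29 + 1 = 30.
Step 3: step2(): size = 30 * 2 = 60.
Step 4: step1(): size = 60 + 1 = 61. result = 61

The answer is 61.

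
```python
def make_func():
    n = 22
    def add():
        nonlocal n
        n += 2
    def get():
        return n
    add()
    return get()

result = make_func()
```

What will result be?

Step 1: n = 22. add() modifies it via nonlocal, get() reads it.
Step 2: add() makes n = 22 + 2 = 24.
Step 3: get() returns 24. result = 24

The answer is 24.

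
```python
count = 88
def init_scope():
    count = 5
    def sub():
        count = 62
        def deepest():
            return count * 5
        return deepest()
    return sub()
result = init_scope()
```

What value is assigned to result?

Step 1: deepest() looks up count through LEGB: not local, finds count = 62 in enclosing sub().
Step 2: Returns 62 * 5 = 310.
Step 3: result = 310

The answer is 310.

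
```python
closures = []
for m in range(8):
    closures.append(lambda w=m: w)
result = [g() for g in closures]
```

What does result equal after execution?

Step 1: Default arg w=m captures m at each iteration.
Step 2: Each lambda has its own default: 0, 1, ..., 7.
Step 3: result = [0, 1, 2, 3, 4, 5, 6, 7]

The answer is [0, 1, 2, 3, 4, 5, 6, 7].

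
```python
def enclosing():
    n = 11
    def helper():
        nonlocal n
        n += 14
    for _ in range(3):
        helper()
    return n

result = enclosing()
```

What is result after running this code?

Step 1: n = 11.
Step 2: helper() is called 3 times in a loop, each adding 14 via nonlocal.
Step 3: n = 11 + 14 * 3 = 53

The answer is 53.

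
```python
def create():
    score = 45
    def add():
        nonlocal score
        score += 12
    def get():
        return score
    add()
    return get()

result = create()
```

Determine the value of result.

Step 1: score = 45. add() modifies it via nonlocal, get() reads it.
Step 2: add() makes score = 45 + 12 = 57.
Step 3: get() returns 57. result = 57

The answer is 57.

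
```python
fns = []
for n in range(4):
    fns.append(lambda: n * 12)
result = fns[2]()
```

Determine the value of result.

Step 1: All lambdas reference the same variable n (late binding).
Step 2: After the loop, n = 3. Every lambda returns n * 12.
Step 3: fns[2]() = 3 * 12 = 36

The answer is 36.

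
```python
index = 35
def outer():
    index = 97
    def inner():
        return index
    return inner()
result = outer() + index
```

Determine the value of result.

Step 1: Global index = 35. outer() shadows with index = 97.
Step 2: inner() returns enclosing index = 97. outer() = 97.
Step 3: result = 97 + global index (35) = 132

The answer is 132.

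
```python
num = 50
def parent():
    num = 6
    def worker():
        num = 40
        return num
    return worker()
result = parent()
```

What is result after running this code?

Step 1: Three scopes define num: global (50), parent (6), worker (40).
Step 2: worker() has its own local num = 40, which shadows both enclosing and global.
Step 3: result = 40 (local wins in LEGB)

The answer is 40.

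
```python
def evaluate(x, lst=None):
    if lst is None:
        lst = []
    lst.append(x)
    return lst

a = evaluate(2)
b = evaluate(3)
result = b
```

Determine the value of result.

Step 1: None default with guard creates a NEW list each call.
Step 2: a = [2] (fresh list). b = [3] (another fresh list).
Step 3: result = [3] (this is the fix for mutable default)

The answer is [3].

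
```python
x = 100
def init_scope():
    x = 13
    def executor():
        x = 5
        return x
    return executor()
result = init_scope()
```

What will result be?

Step 1: Three scopes define x: global (100), init_scope (13), executor (5).
Step 2: executor() has its own local x = 5, which shadows both enclosing and global.
Step 3: result = 5 (local wins in LEGB)

The answer is 5.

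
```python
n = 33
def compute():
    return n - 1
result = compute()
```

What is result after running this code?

Step 1: n = 33 is defined globally.
Step 2: compute() looks up n from global scope = 33, then computes 33 - 1 = 32.
Step 3: result = 32

The answer is 32.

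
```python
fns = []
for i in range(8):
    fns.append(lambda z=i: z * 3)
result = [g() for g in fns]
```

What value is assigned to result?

Step 1: Default arg z=i captures i at each iteration.
Step 2: fns[k] has z defaulting to k, returns k * 3.
Step 3: result = [0, 3, 6, 9, 12, 15, 18, 21]

The answer is [0, 3, 6, 9, 12, 15, 18, 21].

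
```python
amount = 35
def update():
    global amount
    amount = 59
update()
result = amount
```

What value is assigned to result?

Step 1: amount = 35 globally.
Step 2: update() declares global amount and sets it to 59.
Step 3: After update(), global amount = 59. result = 59

The answer is 59.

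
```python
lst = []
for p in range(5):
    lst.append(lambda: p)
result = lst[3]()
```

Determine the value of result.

Step 1: The loop creates 5 lambdas, all referencing the same variable p.
Step 2: After the loop, p = 4 (final value).
Step 3: lst[3]() looks up p at call time and finds 4. This is the late binding gotcha. result = 4

The answer is 4.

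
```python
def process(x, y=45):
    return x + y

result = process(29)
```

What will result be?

Step 1: process(29) uses default y = 45.
Step 2: Returns 29 + 45 = 74.
Step 3: result = 74

The answer is 74.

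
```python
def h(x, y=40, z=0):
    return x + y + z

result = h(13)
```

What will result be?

Step 1: h(13) uses defaults y = 40, z = 0.
Step 2: Returns 13 + 40 + 0 = 53.
Step 3: result = 53

The answer is 53.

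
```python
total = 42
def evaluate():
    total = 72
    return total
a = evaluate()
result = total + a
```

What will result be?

Step 1: Global total = 42. evaluate() returns local total = 72.
Step 2: a = 72. Global total still = 42.
Step 3: result = 42 + 72 = 114

The answer is 114.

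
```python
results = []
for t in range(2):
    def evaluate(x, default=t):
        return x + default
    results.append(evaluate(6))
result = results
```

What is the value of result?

Step 1: Default argument default=t is evaluated at function definition time.
Step 2: Each iteration creates evaluate with default = current t value.
Step 3: evaluate(6) returns 6 + default. results = [6, 7]

The answer is [6, 7].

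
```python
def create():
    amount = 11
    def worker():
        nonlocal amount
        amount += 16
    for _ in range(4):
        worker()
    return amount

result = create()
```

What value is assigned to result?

Step 1: amount = 11.
Step 2: worker() is called 4 times in a loop, each adding 16 via nonlocal.
Step 3: amount = 11 + 16 * 4 = 75

The answer is 75.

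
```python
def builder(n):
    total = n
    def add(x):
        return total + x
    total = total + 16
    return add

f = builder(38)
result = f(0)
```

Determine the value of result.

Step 1: builder(38) sets total = 38, then total = 38 + 16 = 54.
Step 2: Closures capture by reference, so add sees total = 54.
Step 3: f(0) returns 54 + 0 = 54

The answer is 54.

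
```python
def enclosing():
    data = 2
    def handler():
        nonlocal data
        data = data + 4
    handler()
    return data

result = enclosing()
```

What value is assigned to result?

Step 1: enclosing() sets data = 2.
Step 2: handler() uses nonlocal to modify data in enclosing's scope: data = 2 + 4 = 6.
Step 3: enclosing() returns the modified data = 6

The answer is 6.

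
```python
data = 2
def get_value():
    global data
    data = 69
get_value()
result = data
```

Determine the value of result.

Step 1: data = 2 globally.
Step 2: get_value() declares global data and sets it to 69.
Step 3: After get_value(), global data = 69. result = 69

The answer is 69.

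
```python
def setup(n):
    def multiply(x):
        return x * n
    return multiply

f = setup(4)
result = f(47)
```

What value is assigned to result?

Step 1: setup(4) returns multiply closure with n = 4.
Step 2: f(47) computes 47 * 4 = 188.
Step 3: result = 188

The answer is 188.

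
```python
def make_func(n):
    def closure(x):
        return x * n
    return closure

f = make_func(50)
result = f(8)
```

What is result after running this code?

Step 1: make_func(50) creates a closure capturing n = 50.
Step 2: f(8) computes 8 * 50 = 400.
Step 3: result = 400

The answer is 400.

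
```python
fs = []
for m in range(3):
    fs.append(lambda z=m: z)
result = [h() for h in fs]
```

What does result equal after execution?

Step 1: Default arg z=m captures m at each iteration.
Step 2: Each lambda has its own default: 0, 1, ..., 2.
Step 3: result = [0, 1, 2]

The answer is [0, 1, 2].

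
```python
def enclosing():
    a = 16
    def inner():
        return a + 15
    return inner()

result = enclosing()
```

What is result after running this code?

Step 1: enclosing() defines a = 16.
Step 2: inner() reads a = 16 from enclosing scope, returns 16 + 15 = 31.
Step 3: result = 31

The answer is 31.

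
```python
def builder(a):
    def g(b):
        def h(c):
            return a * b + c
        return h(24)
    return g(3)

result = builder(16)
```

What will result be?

Step 1: a = 16, b = 3, c = 24.
Step 2: h() computes a * b + c = 16 * 3 + 24 = 72.
Step 3: result = 72

The answer is 72.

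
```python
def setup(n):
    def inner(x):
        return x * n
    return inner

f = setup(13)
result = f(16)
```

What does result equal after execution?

Step 1: setup(13) creates a closure capturing n = 13.
Step 2: f(16) computes 16 * 13 = 208.
Step 3: result = 208

The answer is 208.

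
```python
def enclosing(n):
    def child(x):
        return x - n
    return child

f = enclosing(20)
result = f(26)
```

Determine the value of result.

Step 1: enclosing(20) creates a closure capturing n = 20.
Step 2: f(26) computes 26 - 20 = 6.
Step 3: result = 6

The answer is 6.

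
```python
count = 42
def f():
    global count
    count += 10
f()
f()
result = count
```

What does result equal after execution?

Step 1: count = 42.
Step 2: First f(): count = 42 + 10 = 52.
Step 3: Second f(): count = 52 + 10 = 62. result = 62

The answer is 62.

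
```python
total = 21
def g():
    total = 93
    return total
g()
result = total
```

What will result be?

Step 1: total = 21 globally.
Step 2: g() creates a LOCAL total = 93 (no global keyword!).
Step 3: The global total is unchanged. result = 21

The answer is 21.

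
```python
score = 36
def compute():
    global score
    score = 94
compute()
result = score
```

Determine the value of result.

Step 1: score = 36 globally.
Step 2: compute() declares global score and sets it to 94.
Step 3: After compute(), global score = 94. result = 94

The answer is 94.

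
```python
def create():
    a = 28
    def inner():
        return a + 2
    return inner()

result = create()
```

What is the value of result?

Step 1: create() defines a = 28.
Step 2: inner() reads a = 28 from enclosing scope, returns 28 + 2 = 30.
Step 3: result = 30

The answer is 30.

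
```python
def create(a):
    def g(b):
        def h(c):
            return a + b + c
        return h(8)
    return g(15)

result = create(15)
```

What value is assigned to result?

Step 1: a = 15, b = 15, c = 8 across three nested scopes.
Step 2: h() accesses all three via LEGB rule.
Step 3: result = 15 + 15 + 8 = 38

The answer is 38.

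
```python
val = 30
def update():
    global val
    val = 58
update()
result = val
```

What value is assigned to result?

Step 1: val = 30 globally.
Step 2: update() declares global val and sets it to 58.
Step 3: After update(), global val = 58. result = 58

The answer is 58.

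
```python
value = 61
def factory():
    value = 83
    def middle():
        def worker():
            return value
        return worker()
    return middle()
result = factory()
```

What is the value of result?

Step 1: factory() defines value = 83. middle() and worker() have no local value.
Step 2: worker() checks local (none), enclosing middle() (none), enclosing factory() and finds value = 83.
Step 3: result = 83

The answer is 83.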